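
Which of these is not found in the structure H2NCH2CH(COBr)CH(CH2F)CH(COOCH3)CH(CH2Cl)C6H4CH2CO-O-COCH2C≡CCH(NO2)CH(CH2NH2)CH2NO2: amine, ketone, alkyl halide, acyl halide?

ketone

acyl halide: present (CH(COBr) — pendant –C(=O)X: carbonyl C bonded to C and halogen → acyl halide).
amine: present (H2NCH2 — –NH2 on an sp³ carbon with no adjacent C=O → amine).
alkyl halide: present (CH(CH2F) — pendant –CH2X: halogen on sp³ carbon → alkyl halide).
ketone: absent. In CH(COOCH3), the C=O is bonded to an –O–C group, which defines an ester, not a ketone. In CH(COBr), the C=O is bonded to a halogen, which defines an acyl halide, not a ketone. In CH2CO-O-COCH2, the two C=O groups share a bridging oxygen, which is an anhydride linkage, not a ketone.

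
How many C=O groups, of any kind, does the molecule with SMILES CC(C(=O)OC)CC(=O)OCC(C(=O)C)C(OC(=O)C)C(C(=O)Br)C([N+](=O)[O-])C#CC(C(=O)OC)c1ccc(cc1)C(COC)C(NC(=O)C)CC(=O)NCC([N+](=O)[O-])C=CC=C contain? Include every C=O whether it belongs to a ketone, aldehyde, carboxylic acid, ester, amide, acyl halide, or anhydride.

8

CH(COOCH3): ester, 1 C=O (running total 1).
CH2COOCH2: ester, 1 C=O (running total 2).
CH(COCH3): ketone, 1 C=O (running total 3).
CH(OCOCH3): ester, 1 C=O (running total 4).
CH(COBr): acyl halide, 1 C=O (running total 5).
CH(COOCH3): ester, 1 C=O (running total 6).
CH(NHCOCH3): amide, 1 C=O (running total 7).
CH2CONHCH2: amide, 1 C=O (running total 8).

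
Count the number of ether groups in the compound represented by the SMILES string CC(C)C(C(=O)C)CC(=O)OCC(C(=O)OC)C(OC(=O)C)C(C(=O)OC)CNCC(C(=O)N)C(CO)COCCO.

1

Working along the chain:
  CH(COCH3): pendant –COCH3: carbonyl C bonded to two carbons → ketone.
  CH2COOCH2: –C(=O)–O–C with C on the carbonyl side → ester.
  CH(COOCH3): pendant –COOCH3: carbonyl C bonded to C and –OCH3 → ester.
  CH(OCOCH3): pendant –OC(=O)CH3: an acyloxy group → ester.
  CH(COOCH3): pendant –COOCH3: carbonyl C bonded to C and –OCH3 → ester.
  CH2NHCH2: C–N–C with sp³ carbons and no adjacent C=O → amine (secondary).
  CH(CONH2): pendant –CONH2: carbonyl C bonded to C and N → amide.
  CH(CH2OH): pendant –CH2OH on an sp³ backbone C → alcohol.
  CH2OCH2: C–O–C with sp³ carbons on both sides and no adjacent C=O → ether.
  CH2OH: –OH on an sp³ carbon → alcohol.
Ether appears at: CH2OCH2 → 1.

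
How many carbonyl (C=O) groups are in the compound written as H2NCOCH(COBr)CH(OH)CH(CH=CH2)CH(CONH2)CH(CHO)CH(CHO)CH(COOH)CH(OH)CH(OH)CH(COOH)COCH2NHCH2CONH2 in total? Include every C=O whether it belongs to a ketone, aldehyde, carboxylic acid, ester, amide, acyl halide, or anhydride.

9

H2NCO: amide, 1 C=O (running total 1).
CH(COBr): acyl halide, 1 C=O (running total 2).
CH(CONH2): amide, 1 C=O (running total 3).
CH(CHO): aldehyde, 1 C=O (running total 4).
CH(CHO): aldehyde, 1 C=O (running total 5).
CH(COOH): carboxylic acid, 1 C=O (running total 6).
CH(COOH): carboxylic acid, 1 C=O (running total 7).
CO: ketone, 1 C=O (running total 8).
CONH2: amide, 1 C=O (running total 9).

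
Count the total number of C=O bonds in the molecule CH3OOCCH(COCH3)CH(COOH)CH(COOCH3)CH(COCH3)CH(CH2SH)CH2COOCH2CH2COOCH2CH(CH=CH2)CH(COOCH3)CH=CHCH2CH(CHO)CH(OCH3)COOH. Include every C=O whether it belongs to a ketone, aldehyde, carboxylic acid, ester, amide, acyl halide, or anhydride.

CH3OOC: ester, 1 C=O (running total 1).
CH(COCH3): ketone, 1 C=O (running total 2).
CH(COOH): carboxylic acid, 1 C=O (running total 3).
CH(COOCH3): ester, 1 C=O (running total 4).
CH(COCH3): ketone, 1 C=O (running total 5).
CH2COOCH2: ester, 1 C=O (running total 6).
CH2COOCH2: ester, 1 C=O (running total 7).
CH(COOCH3): ester, 1 C=O (running total 8).
CH(CHO): aldehyde, 1 C=O (running total 9).
COOH: carboxylic acid, 1 C=O (running total 10).

10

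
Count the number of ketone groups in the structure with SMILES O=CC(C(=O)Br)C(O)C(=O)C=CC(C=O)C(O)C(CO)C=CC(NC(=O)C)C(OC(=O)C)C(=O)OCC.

1

terminal –CHO: carbonyl C bonded to H and C → aldehyde.
pendant –C(=O)X: carbonyl C bonded to C and halogen → acyl halide.
–OH on an sp³ carbon → alcohol (secondary).
–C(=O)– with carbon on both sides → ketone.
C=C double bond → alkene.
pendant –CHO: carbonyl C bonded to C and H → aldehyde.
–OH on an sp³ carbon → alcohol (secondary).
pendant –CH2OH on an sp³ backbone C → alcohol.
C=C double bond → alkene.
pendant –NHC(=O)CH3: N bonded to a carbonyl → amide (not amine).
pendant –OC(=O)CH3: an acyloxy group → ester.
–C(=O)OCH2CH3: carbonyl C bonded to C and to –OEt → ester.
Ketone appears at: CO → 1.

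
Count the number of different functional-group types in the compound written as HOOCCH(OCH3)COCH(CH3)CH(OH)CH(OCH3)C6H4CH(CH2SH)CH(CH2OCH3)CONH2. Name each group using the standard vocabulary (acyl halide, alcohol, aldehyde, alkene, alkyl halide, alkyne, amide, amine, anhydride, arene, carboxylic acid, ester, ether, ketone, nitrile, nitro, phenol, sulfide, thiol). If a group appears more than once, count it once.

Taking each segment in turn:
  HOOC: –COOH: carbonyl C bonded to –OH and C → carboxylic acid (the –OH is not a separate alcohol).
  CH(OCH3): pendant –OCH3: C–O–C with sp³ C, no adjacent C=O → ether.
  CO: –C(=O)– with carbon on both sides → ketone.
  CH(OH): –OH on an sp³ carbon → alcohol (secondary).
  CH(OCH3): pendant –OCH3: C–O–C with sp³ C, no adjacent C=O → ether.
  C6H4: para-disubstituted benzene ring → arene.
  CH(CH2SH): pendant –CH2SH → thiol.
  CH(CH2OCH3): pendant –CH2OCH3: C–O–C linkage → ether.
  CONH2: –C(=O)NH2: carbonyl C bonded to C and to N → amide (the N is not a separate amine).
Distinct types present: alcohol, amide, arene, carboxylic acid, ether, ketone, thiol.

7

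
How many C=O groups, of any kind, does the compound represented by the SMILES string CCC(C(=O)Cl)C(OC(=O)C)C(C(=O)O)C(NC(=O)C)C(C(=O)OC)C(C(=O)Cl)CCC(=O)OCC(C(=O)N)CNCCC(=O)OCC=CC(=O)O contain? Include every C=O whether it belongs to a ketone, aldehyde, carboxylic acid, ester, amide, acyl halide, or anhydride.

10

CH(COCl): acyl halide, 1 C=O (running total 1).
CH(OCOCH3): ester, 1 C=O (running total 2).
CH(COOH): carboxylic acid, 1 C=O (running total 3).
CH(NHCOCH3): amide, 1 C=O (running total 4).
CH(COOCH3): ester, 1 C=O (running total 5).
CH(COCl): acyl halide, 1 C=O (running total 6).
CH2COOCH2: ester, 1 C=O (running total 7).
CH(CONH2): amide, 1 C=O (running total 8).
CH2COOCH2: ester, 1 C=O (running total 9).
COOH: carboxylic acid, 1 C=O (running total 10).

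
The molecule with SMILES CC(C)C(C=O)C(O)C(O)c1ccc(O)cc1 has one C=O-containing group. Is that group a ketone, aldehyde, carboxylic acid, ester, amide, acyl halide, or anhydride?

The carbonyl is in the CH(CHO) segment: pendant –CHO: carbonyl C bonded to C and H → aldehyde.

aldehyde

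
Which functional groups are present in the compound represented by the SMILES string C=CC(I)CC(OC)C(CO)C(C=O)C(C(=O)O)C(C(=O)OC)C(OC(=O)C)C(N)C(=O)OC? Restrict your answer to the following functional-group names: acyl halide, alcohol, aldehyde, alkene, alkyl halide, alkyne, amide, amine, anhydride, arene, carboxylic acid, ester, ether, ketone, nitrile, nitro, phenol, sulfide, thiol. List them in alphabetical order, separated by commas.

Taking each segment in turn:
  CH2=CH: C=C double bond → alkene.
  CH(I): halogen on an sp³ carbon → alkyl halide.
  CH(OCH3): pendant –OCH3: C–O–C with sp³ C, no adjacent C=O → ether.
  CH(CH2OH): pendant –CH2OH on an sp³ backbone C → alcohol.
  CH(CHO): pendant –CHO: carbonyl C bonded to C and H → aldehyde.
  CH(COOH): pendant –COOH: carbonyl C bonded to C and –OH → carboxylic acid.
  CH(COOCH3): pendant –COOCH3: carbonyl C bonded to C and –OCH3 → ester.
  CH(OCOCH3): pendant –OC(=O)CH3: an acyloxy group → ester.
  CH(NH2): –NH2 on an sp³ carbon with no adjacent C=O → amine.
  COOCH3: –C(=O)OCH3: carbonyl C bonded to C and to –OCH3 → ester (not ketone + ether).

alcohol, aldehyde, alkene, alkyl halide, amine, carboxylic acid, ester, ether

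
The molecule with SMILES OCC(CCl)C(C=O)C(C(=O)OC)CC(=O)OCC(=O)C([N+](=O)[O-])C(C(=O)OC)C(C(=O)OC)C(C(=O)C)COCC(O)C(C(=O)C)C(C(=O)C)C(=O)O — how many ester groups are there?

Reading the structure from left to right:
  HOCH2: HO– on an sp³ carbon → alcohol.
  CH(CH2Cl): pendant –CH2X: halogen on sp³ carbon → alkyl halide.
  CH(CHO): pendant –CHO: carbonyl C bonded to C and H → aldehyde.
  CH(COOCH3): pendant –COOCH3: carbonyl C bonded to C and –OCH3 → ester.
  CH2COOCH2: –C(=O)–O–C with C on the carbonyl side → ester.
  CO: –C(=O)– with carbon on both sides → ketone.
  CH(NO2): –NO2 on an sp³ carbon → nitro (the N=O is not a carbonyl).
  CH(COOCH3): pendant –COOCH3: carbonyl C bonded to C and –OCH3 → ester.
  CH(COOCH3): pendant –COOCH3: carbonyl C bonded to C and –OCH3 → ester.
  CH(COCH3): pendant –COCH3: carbonyl C bonded to two carbons → ketone.
  CH2OCH2: C–O–C with sp³ carbons on both sides and no adjacent C=O → ether.
  CH(OH): –OH on an sp³ carbon → alcohol (secondary).
  CH(COCH3): pendant –COCH3: carbonyl C bonded to two carbons → ketone.
  CH(COCH3): pendant –COCH3: carbonyl C bonded to two carbons → ketone.
  COOH: –COOH: carbonyl C bonded to –OH and C → carboxylic acid (the –OH is not a separate alcohol).
Ester appears at: CH(COOCH3), CH2COOCH2, CH(COOCH3), CH(COOCH3) → 4.

4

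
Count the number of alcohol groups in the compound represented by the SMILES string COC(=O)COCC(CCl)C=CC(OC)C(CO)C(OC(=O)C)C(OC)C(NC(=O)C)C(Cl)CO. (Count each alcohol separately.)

2

Reading the structure from left to right:
  CH3OOC: CH3O–C(=O)–: carbonyl C bonded to C and to –OCH3 → ester (not ketone + ether).
  CH2OCH2: C–O–C with sp³ carbons on both sides and no adjacent C=O → ether.
  CH(CH2Cl): pendant –CH2X: halogen on sp³ carbon → alkyl halide.
  CH=CH: C=C double bond → alkene.
  CH(OCH3): pendant –OCH3: C–O–C with sp³ C, no adjacent C=O → ether.
  CH(CH2OH): pendant –CH2OH on an sp³ backbone C → alcohol.
  CH(OCOCH3): pendant –OC(=O)CH3: an acyloxy group → ester.
  CH(OCH3): pendant –OCH3: C–O–C with sp³ C, no adjacent C=O → ether.
  CH(NHCOCH3): pendant –NHC(=O)CH3: N bonded to a carbonyl → amide (not amine).
  CH(Cl): halogen on an sp³ carbon → alkyl halide.
  CH2OH: –OH on an sp³ carbon → alcohol.
Alcohol appears at: CH(CH2OH), CH2OH → 2.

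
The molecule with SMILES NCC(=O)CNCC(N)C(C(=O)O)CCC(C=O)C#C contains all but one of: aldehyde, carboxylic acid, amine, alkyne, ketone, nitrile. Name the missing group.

alkyne: present (C≡CH — C≡C triple bond → alkyne).
aldehyde: present (CH(CHO) — pendant –CHO: carbonyl C bonded to C and H → aldehyde).
amine: present (H2NCH2 — –NH2 on an sp³ carbon with no adjacent C=O → amine).
carboxylic acid: present (CH(COOH) — pendant –COOH: carbonyl C bonded to C and –OH → carboxylic acid).
ketone: present (CO — –C(=O)– with carbon on both sides → ketone).
nitrile: absent. In C≡CH, the triple bond is C≡C, not C≡N.

nitrile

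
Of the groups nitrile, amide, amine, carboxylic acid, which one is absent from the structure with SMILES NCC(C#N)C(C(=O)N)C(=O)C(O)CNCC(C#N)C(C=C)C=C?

carboxylic acid

amine: present (H2NCH2 — –NH2 on an sp³ carbon with no adjacent C=O → amine).
amide: present (CH(CONH2) — pendant –CONH2: carbonyl C bonded to C and N → amide).
nitrile: present (CH(CN) — pendant –C≡N: nitrile).
carboxylic acid: absent. In CH(CONH2), the carbonyl is bonded to nitrogen, not to –OH; that is an amide.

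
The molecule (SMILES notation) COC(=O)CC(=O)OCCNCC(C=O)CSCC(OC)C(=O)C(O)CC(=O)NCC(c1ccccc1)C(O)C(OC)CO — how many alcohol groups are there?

3

Reading the structure from left to right:
  CH3OOC: CH3O–C(=O)–: carbonyl C bonded to C and to –OCH3 → ester (not ketone + ether).
  CH2COOCH2: –C(=O)–O–C with C on the carbonyl side → ester.
  CH2NHCH2: C–N–C with sp³ carbons and no adjacent C=O → amine (secondary).
  CH(CHO): pendant –CHO: carbonyl C bonded to C and H → aldehyde.
  CH2SCH2: C–S–C linkage → sulfide (thioether).
  CH(OCH3): pendant –OCH3: C–O–C with sp³ C, no adjacent C=O → ether.
  CO: –C(=O)– with carbon on both sides → ketone.
  CH(OH): –OH on an sp³ carbon → alcohol (secondary).
  CH2CONHCH2: –C(=O)–N– linkage → amide (the N is not an amine).
  CH(C6H5): pendant –C6H5: benzene ring → arene.
  CH(OH): –OH on an sp³ carbon → alcohol (secondary).
  CH(OCH3): pendant –OCH3: C–O–C with sp³ C, no adjacent C=O → ether.
  CH2OH: –OH on an sp³ carbon → alcohol.
Alcohol appears at: CH(OH), CH(OH), CH2OH → 3.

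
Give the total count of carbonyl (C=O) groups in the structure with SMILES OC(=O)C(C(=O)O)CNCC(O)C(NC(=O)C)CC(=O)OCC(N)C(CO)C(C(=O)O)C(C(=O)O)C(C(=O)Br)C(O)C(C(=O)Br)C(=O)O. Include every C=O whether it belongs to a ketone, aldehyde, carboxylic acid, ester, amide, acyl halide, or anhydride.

HOOC: carboxylic acid, 1 C=O (running total 1).
CH(COOH): carboxylic acid, 1 C=O (running total 2).
CH(NHCOCH3): amide, 1 C=O (running total 3).
CH2COOCH2: ester, 1 C=O (running total 4).
CH(COOH): carboxylic acid, 1 C=O (running total 5).
CH(COOH): carboxylic acid, 1 C=O (running total 6).
CH(COBr): acyl halide, 1 C=O (running total 7).
CH(COBr): acyl halide, 1 C=O (running total 8).
COOH: carboxylic acid, 1 C=O (running total 9).

9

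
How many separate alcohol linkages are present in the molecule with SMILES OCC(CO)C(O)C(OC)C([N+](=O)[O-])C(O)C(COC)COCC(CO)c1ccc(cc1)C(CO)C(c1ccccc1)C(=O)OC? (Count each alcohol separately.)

6

Reading the structure from left to right:
  HOCH2: HO– on an sp³ carbon → alcohol.
  CH(CH2OH): pendant –CH2OH on an sp³ backbone C → alcohol.
  CH(OH): –OH on an sp³ carbon → alcohol (secondary).
  CH(OCH3): pendant –OCH3: C–O–C with sp³ C, no adjacent C=O → ether.
  CH(NO2): –NO2 on an sp³ carbon → nitro (the N=O is not a carbonyl).
  CH(OH): –OH on an sp³ carbon → alcohol (secondary).
  CH(CH2OCH3): pendant –CH2OCH3: C–O–C linkage → ether.
  CH2OCH2: C–O–C with sp³ carbons on both sides and no adjacent C=O → ether.
  CH(CH2OH): pendant –CH2OH on an sp³ backbone C → alcohol.
  C6H4: para-disubstituted benzene ring → arene.
  CH(CH2OH): pendant –CH2OH on an sp³ backbone C → alcohol.
  CH(C6H5): pendant –C6H5: benzene ring → arene.
  COOCH3: –C(=O)OCH3: carbonyl C bonded to C and to –OCH3 → ester (not ketone + ether).
Alcohol appears at: HOCH2, CH(CH2OH), CH(OH), CH(OH), CH(CH2OH), CH(CH2OH) → 6.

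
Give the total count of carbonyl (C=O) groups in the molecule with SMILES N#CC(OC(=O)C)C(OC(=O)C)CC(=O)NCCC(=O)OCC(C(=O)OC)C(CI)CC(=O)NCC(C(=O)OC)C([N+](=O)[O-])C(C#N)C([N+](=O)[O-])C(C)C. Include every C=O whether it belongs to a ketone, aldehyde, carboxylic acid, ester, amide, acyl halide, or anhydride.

CH(OCOCH3): ester, 1 C=O (running total 1).
CH(OCOCH3): ester, 1 C=O (running total 2).
CH2CONHCH2: amide, 1 C=O (running total 3).
CH2COOCH2: ester, 1 C=O (running total 4).
CH(COOCH3): ester, 1 C=O (running total 5).
CH2CONHCH2: amide, 1 C=O (running total 6).
CH(COOCH3): ester, 1 C=O (running total 7).

7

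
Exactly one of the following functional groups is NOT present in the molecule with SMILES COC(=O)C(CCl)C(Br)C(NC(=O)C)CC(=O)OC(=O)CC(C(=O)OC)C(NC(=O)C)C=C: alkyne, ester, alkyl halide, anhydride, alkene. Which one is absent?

alkyl halide: present (CH(CH2Cl) — pendant –CH2X: halogen on sp³ carbon → alkyl halide).
alkene: present (CH=CH2 — C=C double bond → alkene).
anhydride: present (CH2CO-O-COCH2 — two acyl groups sharing one oxygen, –C(=O)–O–C(=O)– → anhydride).
ester: present (CH3OOC — CH3O–C(=O)–: carbonyl C bonded to C and to –OCH3 → ester (not ketone + ether)).
alkyne: no segment matches this pattern.

alkyne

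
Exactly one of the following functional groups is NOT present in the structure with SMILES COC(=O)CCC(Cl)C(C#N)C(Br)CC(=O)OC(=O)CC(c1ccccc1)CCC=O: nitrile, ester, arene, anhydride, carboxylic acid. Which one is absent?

nitrile: present (CH(CN) — pendant –C≡N: nitrile).
ester: present (CH3OOC — CH3O–C(=O)–: carbonyl C bonded to C and to –OCH3 → ester (not ketone + ether)).
arene: present (CH(C6H5) — pendant –C6H5: benzene ring → arene).
anhydride: present (CH2CO-O-COCH2 — two acyl groups sharing one oxygen, –C(=O)–O–C(=O)– → anhydride).
carboxylic acid: absent. In CH3OOC, the acyl oxygen is bonded to carbon (–O–C), not to H, so this is an ester.

carboxylic acid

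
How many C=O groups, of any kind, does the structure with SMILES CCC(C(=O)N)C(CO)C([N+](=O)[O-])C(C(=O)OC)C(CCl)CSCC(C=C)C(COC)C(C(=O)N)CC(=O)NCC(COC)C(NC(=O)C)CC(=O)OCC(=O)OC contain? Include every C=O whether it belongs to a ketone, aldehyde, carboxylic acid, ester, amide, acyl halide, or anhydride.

7

CH(CONH2): amide, 1 C=O (running total 1).
CH(COOCH3): ester, 1 C=O (running total 2).
CH(CONH2): amide, 1 C=O (running total 3).
CH2CONHCH2: amide, 1 C=O (running total 4).
CH(NHCOCH3): amide, 1 C=O (running total 5).
CH2COOCH2: ester, 1 C=O (running total 6).
COOCH3: ester, 1 C=O (running total 7).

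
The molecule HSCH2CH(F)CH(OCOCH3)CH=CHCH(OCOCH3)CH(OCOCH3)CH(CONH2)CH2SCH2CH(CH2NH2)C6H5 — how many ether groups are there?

0

–SH on an sp³ carbon → thiol.
halogen on an sp³ carbon → alkyl halide.
pendant –OC(=O)CH3: an acyloxy group → ester.
C=C double bond → alkene.
pendant –OC(=O)CH3: an acyloxy group → ester.
pendant –OC(=O)CH3: an acyloxy group → ester.
pendant –CONH2: carbonyl C bonded to C and N → amide.
C–S–C linkage → sulfide (thioether).
pendant –CH2NH2: N on sp³ C, no adjacent C=O → amine.
–C6H5 phenyl ring → arene.
No segment is a ether: CH(OCOCH3) is ester, not ether; CH(OCOCH3) is ester, not ether; CH(OCOCH3) is ester, not ether. → 0.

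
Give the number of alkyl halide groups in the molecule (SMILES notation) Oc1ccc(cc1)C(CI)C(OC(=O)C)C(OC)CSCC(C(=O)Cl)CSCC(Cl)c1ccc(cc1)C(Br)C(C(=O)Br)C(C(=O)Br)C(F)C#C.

Taking each segment in turn:
  HOC6H4: –OH attached directly to an aromatic ring → phenol (not alcohol); the ring itself is an arene.
  CH(CH2I): pendant –CH2X: halogen on sp³ carbon → alkyl halide.
  CH(OCOCH3): pendant –OC(=O)CH3: an acyloxy group → ester.
  CH(OCH3): pendant –OCH3: C–O–C with sp³ C, no adjacent C=O → ether.
  CH2SCH2: C–S–C linkage → sulfide (thioether).
  CH(COCl): pendant –C(=O)X: carbonyl C bonded to C and halogen → acyl halide.
  CH2SCH2: C–S–C linkage → sulfide (thioether).
  CH(Cl): halogen on an sp³ carbon → alkyl halide.
  C6H4: para-disubstituted benzene ring → arene.
  CH(Br): halogen on an sp³ carbon → alkyl halide.
  CH(COBr): pendant –C(=O)X: carbonyl C bonded to C and halogen → acyl halide.
  CH(COBr): pendant –C(=O)X: carbonyl C bonded to C and halogen → acyl halide.
  CH(F): halogen on an sp³ carbon → alkyl halide.
  C≡CH: C≡C triple bond → alkyne.
Alkyl halide appears at: CH(CH2I), CH(Cl), CH(Br), CH(F) → 4.

4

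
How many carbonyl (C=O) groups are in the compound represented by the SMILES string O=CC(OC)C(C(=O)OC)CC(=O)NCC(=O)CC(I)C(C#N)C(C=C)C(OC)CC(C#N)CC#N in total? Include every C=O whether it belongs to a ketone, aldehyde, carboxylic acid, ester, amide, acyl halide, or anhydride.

4

OHC: aldehyde, 1 C=O (running total 1).
CH(COOCH3): ester, 1 C=O (running total 2).
CH2CONHCH2: amide, 1 C=O (running total 3).
CO: ketone, 1 C=O (running total 4).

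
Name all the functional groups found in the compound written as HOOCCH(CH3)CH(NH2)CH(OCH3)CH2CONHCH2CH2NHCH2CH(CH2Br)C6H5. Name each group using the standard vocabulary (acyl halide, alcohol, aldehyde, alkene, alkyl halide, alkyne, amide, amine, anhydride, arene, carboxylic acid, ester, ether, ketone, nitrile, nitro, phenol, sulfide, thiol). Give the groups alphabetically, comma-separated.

Working along the chain:
  HOOC: –COOH: carbonyl C bonded to –OH and C → carboxylic acid (the –OH is not a separate alcohol).
  CH(NH2): –NH2 on an sp³ carbon with no adjacent C=O → amine.
  CH(OCH3): pendant –OCH3: C–O–C with sp³ C, no adjacent C=O → ether.
  CH2CONHCH2: –C(=O)–N– linkage → amide (the N is not an amine).
  CH2NHCH2: C–N–C with sp³ carbons and no adjacent C=O → amine (secondary).
  CH(CH2Br): pendant –CH2X: halogen on sp³ carbon → alkyl halide.
  C6H5: –C6H5 phenyl ring → arene.

alkyl halide, amide, amine, arene, carboxylic acid, ether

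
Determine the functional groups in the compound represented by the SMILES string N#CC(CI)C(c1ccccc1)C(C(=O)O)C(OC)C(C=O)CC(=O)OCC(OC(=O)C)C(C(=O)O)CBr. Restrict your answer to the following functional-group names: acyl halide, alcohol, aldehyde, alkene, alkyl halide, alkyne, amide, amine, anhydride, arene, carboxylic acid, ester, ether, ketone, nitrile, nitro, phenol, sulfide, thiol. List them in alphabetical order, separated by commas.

aldehyde, alkyl halide, arene, carboxylic acid, ester, ether, nitrile

Reading the structure from left to right:
  N≡C: N≡C–: carbon triple-bonded to nitrogen → nitrile.
  CH(CH2I): pendant –CH2X: halogen on sp³ carbon → alkyl halide.
  CH(C6H5): pendant –C6H5: benzene ring → arene.
  CH(COOH): pendant –COOH: carbonyl C bonded to C and –OH → carboxylic acid.
  CH(OCH3): pendant –OCH3: C–O–C with sp³ C, no adjacent C=O → ether.
  CH(CHO): pendant –CHO: carbonyl C bonded to C and H → aldehyde.
  CH2COOCH2: –C(=O)–O–C with C on the carbonyl side → ester.
  CH(OCOCH3): pendant –OC(=O)CH3: an acyloxy group → ester.
  CH(COOH): pendant –COOH: carbonyl C bonded to C and –OH → carboxylic acid.
  CH2Br: halogen on an sp³ carbon → alkyl halide.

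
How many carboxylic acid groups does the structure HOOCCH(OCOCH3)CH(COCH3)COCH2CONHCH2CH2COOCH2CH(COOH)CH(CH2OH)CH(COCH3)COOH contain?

Working along the chain:
  HOOC: –COOH: carbonyl C bonded to –OH and C → carboxylic acid (the –OH is not a separate alcohol).
  CH(OCOCH3): pendant –OC(=O)CH3: an acyloxy group → ester.
  CH(COCH3): pendant –COCH3: carbonyl C bonded to two carbons → ketone.
  CO: –C(=O)– with carbon on both sides → ketone.
  CH2CONHCH2: –C(=O)–N– linkage → amide (the N is not an amine).
  CH2COOCH2: –C(=O)–O–C with C on the carbonyl side → ester.
  CH(COOH): pendant –COOH: carbonyl C bonded to C and –OH → carboxylic acid.
  CH(CH2OH): pendant –CH2OH on an sp³ backbone C → alcohol.
  CH(COCH3): pendant –COCH3: carbonyl C bonded to two carbons → ketone.
  COOH: –COOH: carbonyl C bonded to –OH and C → carboxylic acid (the –OH is not a separate alcohol).
Carboxylic acid appears at: HOOC, CH(COOH), COOH → 3.

3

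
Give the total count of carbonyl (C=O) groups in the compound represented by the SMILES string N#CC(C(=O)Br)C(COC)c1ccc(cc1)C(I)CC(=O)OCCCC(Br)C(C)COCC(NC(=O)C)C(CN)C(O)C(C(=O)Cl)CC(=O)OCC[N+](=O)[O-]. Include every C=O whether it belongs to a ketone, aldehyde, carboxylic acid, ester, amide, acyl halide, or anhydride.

5

CH(COBr): acyl halide, 1 C=O (running total 1).
CH2COOCH2: ester, 1 C=O (running total 2).
CH(NHCOCH3): amide, 1 C=O (running total 3).
CH(COCl): acyl halide, 1 C=O (running total 4).
CH2COOCH2: ester, 1 C=O (running total 5).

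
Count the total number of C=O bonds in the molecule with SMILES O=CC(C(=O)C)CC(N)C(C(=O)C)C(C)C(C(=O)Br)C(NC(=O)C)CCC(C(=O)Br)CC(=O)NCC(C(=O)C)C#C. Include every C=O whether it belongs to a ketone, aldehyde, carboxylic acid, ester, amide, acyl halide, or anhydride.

8

OHC: aldehyde, 1 C=O (running total 1).
CH(COCH3): ketone, 1 C=O (running total 2).
CH(COCH3): ketone, 1 C=O (running total 3).
CH(COBr): acyl halide, 1 C=O (running total 4).
CH(NHCOCH3): amide, 1 C=O (running total 5).
CH(COBr): acyl halide, 1 C=O (running total 6).
CH2CONHCH2: amide, 1 C=O (running total 7).
CH(COCH3): ketone, 1 C=O (running total 8).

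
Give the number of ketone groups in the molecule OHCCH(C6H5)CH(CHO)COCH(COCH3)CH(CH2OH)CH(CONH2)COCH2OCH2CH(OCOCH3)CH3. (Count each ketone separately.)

Reading the structure from left to right:
  OHC: terminal –CHO: carbonyl C bonded to H and C → aldehyde.
  CH(C6H5): pendant –C6H5: benzene ring → arene.
  CH(CHO): pendant –CHO: carbonyl C bonded to C and H → aldehyde.
  CO: –C(=O)– with carbon on both sides → ketone.
  CH(COCH3): pendant –COCH3: carbonyl C bonded to two carbons → ketone.
  CH(CH2OH): pendant –CH2OH on an sp³ backbone C → alcohol.
  CH(CONH2): pendant –CONH2: carbonyl C bonded to C and N → amide.
  CO: –C(=O)– with carbon on both sides → ketone.
  CH2OCH2: C–O–C with sp³ carbons on both sides and no adjacent C=O → ether.
  CH(OCOCH3): pendant –OC(=O)CH3: an acyloxy group → ester.
Ketone appears at: CO, CH(COCH3), CO → 3.

3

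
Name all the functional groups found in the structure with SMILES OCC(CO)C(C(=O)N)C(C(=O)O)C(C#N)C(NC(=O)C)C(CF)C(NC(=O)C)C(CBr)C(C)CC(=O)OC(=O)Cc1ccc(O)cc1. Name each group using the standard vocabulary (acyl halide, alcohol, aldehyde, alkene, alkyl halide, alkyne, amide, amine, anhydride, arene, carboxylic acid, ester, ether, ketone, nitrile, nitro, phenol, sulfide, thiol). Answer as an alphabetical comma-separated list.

Taking each segment in turn:
  HOCH2: HO– on an sp³ carbon → alcohol.
  CH(CH2OH): pendant –CH2OH on an sp³ backbone C → alcohol.
  CH(CONH2): pendant –CONH2: carbonyl C bonded to C and N → amide.
  CH(COOH): pendant –COOH: carbonyl C bonded to C and –OH → carboxylic acid.
  CH(CN): pendant –C≡N: nitrile.
  CH(NHCOCH3): pendant –NHC(=O)CH3: N bonded to a carbonyl → amide (not amine).
  CH(CH2F): pendant –CH2X: halogen on sp³ carbon → alkyl halide.
  CH(NHCOCH3): pendant –NHC(=O)CH3: N bonded to a carbonyl → amide (not amine).
  CH(CH2Br): pendant –CH2X: halogen on sp³ carbon → alkyl halide.
  CH2CO-O-COCH2: two acyl groups sharing one oxygen, –C(=O)–O–C(=O)– → anhydride.
  C6H4OH: –OH attached directly to an aromatic ring → phenol (not alcohol); the ring itself is an arene.

alcohol, alkyl halide, amide, anhydride, arene, carboxylic acid, nitrile, phenol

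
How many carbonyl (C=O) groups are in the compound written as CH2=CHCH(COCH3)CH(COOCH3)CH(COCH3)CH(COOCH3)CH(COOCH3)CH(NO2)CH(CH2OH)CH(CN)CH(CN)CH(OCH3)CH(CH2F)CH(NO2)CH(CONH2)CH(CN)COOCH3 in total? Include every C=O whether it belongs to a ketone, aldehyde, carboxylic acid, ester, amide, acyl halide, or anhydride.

CH(COCH3): ketone, 1 C=O (running total 1).
CH(COOCH3): ester, 1 C=O (running total 2).
CH(COCH3): ketone, 1 C=O (running total 3).
CH(COOCH3): ester, 1 C=O (running total 4).
CH(COOCH3): ester, 1 C=O (running total 5).
CH(CONH2): amide, 1 C=O (running total 6).
COOCH3: ester, 1 C=O (running total 7).

7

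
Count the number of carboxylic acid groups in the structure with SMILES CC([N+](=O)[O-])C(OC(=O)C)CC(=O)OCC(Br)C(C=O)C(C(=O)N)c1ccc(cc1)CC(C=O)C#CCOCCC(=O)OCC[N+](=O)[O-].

Taking each segment in turn:
  CH(NO2): –NO2 on an sp³ carbon → nitro (the N=O is not a carbonyl).
  CH(OCOCH3): pendant –OC(=O)CH3: an acyloxy group → ester.
  CH2COOCH2: –C(=O)–O–C with C on the carbonyl side → ester.
  CH(Br): halogen on an sp³ carbon → alkyl halide.
  CH(CHO): pendant –CHO: carbonyl C bonded to C and H → aldehyde.
  CH(CONH2): pendant –CONH2: carbonyl C bonded to C and N → amide.
  C6H4: para-disubstituted benzene ring → arene.
  CH(CHO): pendant –CHO: carbonyl C bonded to C and H → aldehyde.
  C≡C: C≡C triple bond → alkyne.
  CH2OCH2: C–O–C with sp³ carbons on both sides and no adjacent C=O → ether.
  CH2COOCH2: –C(=O)–O–C with C on the carbonyl side → ester.
  CH2NO2: –NO2 on carbon → nitro group.
No segment is a carboxylic acid: CH(OCOCH3) is ester, not carboxylic acid; CH2COOCH2 is ester, not carboxylic acid; CH(CHO) is aldehyde, not carboxylic acid. → 0.

0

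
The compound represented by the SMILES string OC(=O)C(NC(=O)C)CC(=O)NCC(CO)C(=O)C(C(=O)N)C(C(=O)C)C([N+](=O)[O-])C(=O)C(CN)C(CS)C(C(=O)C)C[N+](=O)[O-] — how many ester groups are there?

0

Working along the chain:
  HOOC: –COOH: carbonyl C bonded to –OH and C → carboxylic acid (the –OH is not a separate alcohol).
  CH(NHCOCH3): pendant –NHC(=O)CH3: N bonded to a carbonyl → amide (not amine).
  CH2CONHCH2: –C(=O)–N– linkage → amide (the N is not an amine).
  CH(CH2OH): pendant –CH2OH on an sp³ backbone C → alcohol.
  CO: –C(=O)– with carbon on both sides → ketone.
  CH(CONH2): pendant –CONH2: carbonyl C bonded to C and N → amide.
  CH(COCH3): pendant –COCH3: carbonyl C bonded to two carbons → ketone.
  CH(NO2): –NO2 on an sp³ carbon → nitro (the N=O is not a carbonyl).
  CO: –C(=O)– with carbon on both sides → ketone.
  CH(CH2NH2): pendant –CH2NH2: N on sp³ C, no adjacent C=O → amine.
  CH(CH2SH): pendant –CH2SH → thiol.
  CH(COCH3): pendant –COCH3: carbonyl C bonded to two carbons → ketone.
  CH2NO2: –NO2 on carbon → nitro group.
No segment is a ester: HOOC is carboxylic acid, not ester; CO is ketone, not ester; CH(COCH3) is ketone, not ester. → 0.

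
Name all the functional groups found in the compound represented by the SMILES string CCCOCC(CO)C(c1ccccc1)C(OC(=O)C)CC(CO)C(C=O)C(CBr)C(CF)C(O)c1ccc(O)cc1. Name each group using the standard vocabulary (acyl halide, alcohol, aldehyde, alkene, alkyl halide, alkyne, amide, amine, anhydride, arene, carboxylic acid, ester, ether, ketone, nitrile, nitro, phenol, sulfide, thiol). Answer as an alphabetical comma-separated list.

C–O–C with sp³ carbons on both sides and no adjacent C=O → ether.
pendant –CH2OH on an sp³ backbone C → alcohol.
pendant –C6H5: benzene ring → arene.
pendant –OC(=O)CH3: an acyloxy group → ester.
pendant –CH2OH on an sp³ backbone C → alcohol.
pendant –CHO: carbonyl C bonded to C and H → aldehyde.
pendant –CH2X: halogen on sp³ carbon → alkyl halide.
pendant –CH2X: halogen on sp³ carbon → alkyl halide.
–OH on an sp³ carbon → alcohol (secondary).
–OH attached directly to an aromatic ring → phenol (not alcohol); the ring itself is an arene.

alcohol, aldehyde, alkyl halide, arene, ester, ether, phenol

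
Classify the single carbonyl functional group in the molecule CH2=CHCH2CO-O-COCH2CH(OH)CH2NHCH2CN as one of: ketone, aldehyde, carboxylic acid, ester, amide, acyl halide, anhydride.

anhydride

The carbonyl is in the CH2CO-O-COCH2 segment: two acyl groups sharing one oxygen, –C(=O)–O–C(=O)– → anhydride.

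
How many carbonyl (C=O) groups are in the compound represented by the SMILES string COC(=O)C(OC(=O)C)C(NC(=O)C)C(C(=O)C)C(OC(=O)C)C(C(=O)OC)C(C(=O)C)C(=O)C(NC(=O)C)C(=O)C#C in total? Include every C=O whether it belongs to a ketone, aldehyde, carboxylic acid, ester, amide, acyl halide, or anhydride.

CH3OOC: ester, 1 C=O (running total 1).
CH(OCOCH3): ester, 1 C=O (running total 2).
CH(NHCOCH3): amide, 1 C=O (running total 3).
CH(COCH3): ketone, 1 C=O (running total 4).
CH(OCOCH3): ester, 1 C=O (running total 5).
CH(COOCH3): ester, 1 C=O (running total 6).
CH(COCH3): ketone, 1 C=O (running total 7).
CO: ketone, 1 C=O (running total 8).
CH(NHCOCH3): amide, 1 C=O (running total 9).
CO: ketone, 1 C=O (running total 10).

10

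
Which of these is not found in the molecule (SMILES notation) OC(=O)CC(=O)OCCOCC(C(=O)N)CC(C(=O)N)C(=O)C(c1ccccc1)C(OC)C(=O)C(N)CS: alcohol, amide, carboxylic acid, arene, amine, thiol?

alcohol

carboxylic acid: present (HOOC — –COOH: carbonyl C bonded to –OH and C → carboxylic acid (the –OH is not a separate alcohol)).
arene: present (CH(C6H5) — pendant –C6H5: benzene ring → arene).
amide: present (CH(CONH2) — pendant –CONH2: carbonyl C bonded to C and N → amide).
thiol: present (CH2SH — –SH on an sp³ carbon → thiol).
amine: present (CH(NH2) — –NH2 on an sp³ carbon with no adjacent C=O → amine).
alcohol: absent. In HOOC, the –OH sits on a carbonyl carbon, making it part of a carboxylic acid, not an alcohol.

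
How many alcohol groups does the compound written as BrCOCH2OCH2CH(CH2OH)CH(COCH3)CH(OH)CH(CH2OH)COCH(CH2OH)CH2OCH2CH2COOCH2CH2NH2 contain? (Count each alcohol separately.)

4

Working along the chain:
  BrCO: –C(=O)Br: carbonyl C bonded to C and to a halogen → acyl halide (not alkyl halide).
  CH2OCH2: C–O–C with sp³ carbons on both sides and no adjacent C=O → ether.
  CH(CH2OH): pendant –CH2OH on an sp³ backbone C → alcohol.
  CH(COCH3): pendant –COCH3: carbonyl C bonded to two carbons → ketone.
  CH(OH): –OH on an sp³ carbon → alcohol (secondary).
  CH(CH2OH): pendant –CH2OH on an sp³ backbone C → alcohol.
  CO: –C(=O)– with carbon on both sides → ketone.
  CH(CH2OH): pendant –CH2OH on an sp³ backbone C → alcohol.
  CH2OCH2: C–O–C with sp³ carbons on both sides and no adjacent C=O → ether.
  CH2COOCH2: –C(=O)–O–C with C on the carbonyl side → ester.
  CH2NH2: –NH2 on an sp³ carbon with no adjacent C=O → amine.
Alcohol appears at: CH(CH2OH), CH(OH), CH(CH2OH), CH(CH2OH) → 4.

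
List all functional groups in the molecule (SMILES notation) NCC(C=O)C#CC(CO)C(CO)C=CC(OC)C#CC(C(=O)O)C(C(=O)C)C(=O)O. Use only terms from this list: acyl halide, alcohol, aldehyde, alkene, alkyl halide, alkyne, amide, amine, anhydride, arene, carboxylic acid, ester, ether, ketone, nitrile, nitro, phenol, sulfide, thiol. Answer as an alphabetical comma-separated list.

alcohol, aldehyde, alkene, alkyne, amine, carboxylic acid, ether, ketone

–NH2 on an sp³ carbon with no adjacent C=O → amine.
pendant –CHO: carbonyl C bonded to C and H → aldehyde.
C≡C triple bond → alkyne.
pendant –CH2OH on an sp³ backbone C → alcohol.
pendant –CH2OH on an sp³ backbone C → alcohol.
C=C double bond → alkene.
pendant –OCH3: C–O–C with sp³ C, no adjacent C=O → ether.
C≡C triple bond → alkyne.
pendant –COOH: carbonyl C bonded to C and –OH → carboxylic acid.
pendant –COCH3: carbonyl C bonded to two carbons → ketone.
–COOH: carbonyl C bonded to –OH and C → carboxylic acid (the –OH is not a separate alcohol).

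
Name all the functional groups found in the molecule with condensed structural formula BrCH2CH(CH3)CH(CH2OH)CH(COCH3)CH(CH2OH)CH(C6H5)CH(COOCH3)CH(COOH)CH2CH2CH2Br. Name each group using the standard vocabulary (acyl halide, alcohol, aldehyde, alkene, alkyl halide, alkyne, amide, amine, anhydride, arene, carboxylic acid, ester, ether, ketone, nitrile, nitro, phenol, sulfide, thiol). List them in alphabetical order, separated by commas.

halogen on an sp³ carbon → alkyl halide.
pendant –CH2OH on an sp³ backbone C → alcohol.
pendant –COCH3: carbonyl C bonded to two carbons → ketone.
pendant –CH2OH on an sp³ backbone C → alcohol.
pendant –C6H5: benzene ring → arene.
pendant –COOCH3: carbonyl C bonded to C and –OCH3 → ester.
pendant –COOH: carbonyl C bonded to C and –OH → carboxylic acid.
halogen on an sp³ carbon → alkyl halide.

alcohol, alkyl halide, arene, carboxylic acid, ester, ketone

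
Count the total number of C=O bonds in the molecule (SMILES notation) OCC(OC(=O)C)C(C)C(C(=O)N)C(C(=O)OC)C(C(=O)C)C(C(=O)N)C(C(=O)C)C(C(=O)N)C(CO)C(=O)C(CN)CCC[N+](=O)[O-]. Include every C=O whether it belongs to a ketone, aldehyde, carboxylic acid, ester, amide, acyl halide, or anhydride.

CH(OCOCH3): ester, 1 C=O (running total 1).
CH(CONH2): amide, 1 C=O (running total 2).
CH(COOCH3): ester, 1 C=O (running total 3).
CH(COCH3): ketone, 1 C=O (running total 4).
CH(CONH2): amide, 1 C=O (running total 5).
CH(COCH3): ketone, 1 C=O (running total 6).
CH(CONH2): amide, 1 C=O (running total 7).
CO: ketone, 1 C=O (running total 8).

8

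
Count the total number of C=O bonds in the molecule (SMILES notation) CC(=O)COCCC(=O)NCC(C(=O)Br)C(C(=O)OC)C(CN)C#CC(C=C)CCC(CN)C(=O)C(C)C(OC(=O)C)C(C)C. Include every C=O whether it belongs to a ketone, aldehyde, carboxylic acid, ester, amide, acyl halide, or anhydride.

CO: ketone, 1 C=O (running total 1).
CH2CONHCH2: amide, 1 C=O (running total 2).
CH(COBr): acyl halide, 1 C=O (running total 3).
CH(COOCH3): ester, 1 C=O (running total 4).
CO: ketone, 1 C=O (running total 5).
CH(OCOCH3): ester, 1 C=O (running total 6).

6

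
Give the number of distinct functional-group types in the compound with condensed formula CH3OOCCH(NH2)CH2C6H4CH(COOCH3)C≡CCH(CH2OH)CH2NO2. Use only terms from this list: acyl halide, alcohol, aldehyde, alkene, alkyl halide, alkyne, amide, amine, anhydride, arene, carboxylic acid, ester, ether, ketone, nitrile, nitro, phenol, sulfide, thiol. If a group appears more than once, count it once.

6

CH3O–C(=O)–: carbonyl C bonded to C and to –OCH3 → ester (not ketone + ether).
–NH2 on an sp³ carbon with no adjacent C=O → amine.
para-disubstituted benzene ring → arene.
pendant –COOCH3: carbonyl C bonded to C and –OCH3 → ester.
C≡C triple bond → alkyne.
pendant –CH2OH on an sp³ backbone C → alcohol.
–NO2 on carbon → nitro group.
Distinct types present: alcohol, alkyne, amine, arene, ester, nitro.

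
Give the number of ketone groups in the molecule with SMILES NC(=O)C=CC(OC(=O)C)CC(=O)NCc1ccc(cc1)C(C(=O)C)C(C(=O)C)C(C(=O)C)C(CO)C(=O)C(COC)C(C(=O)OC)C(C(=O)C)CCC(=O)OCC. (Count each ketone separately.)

5

Working along the chain:
  H2NCO: –C(=O)NH2: carbonyl C bonded to C and to N → amide (the N is not a separate amine).
  CH=CH: C=C double bond → alkene.
  CH(OCOCH3): pendant –OC(=O)CH3: an acyloxy group → ester.
  CH2CONHCH2: –C(=O)–N– linkage → amide (the N is not an amine).
  C6H4: para-disubstituted benzene ring → arene.
  CH(COCH3): pendant –COCH3: carbonyl C bonded to two carbons → ketone.
  CH(COCH3): pendant –COCH3: carbonyl C bonded to two carbons → ketone.
  CH(COCH3): pendant –COCH3: carbonyl C bonded to two carbons → ketone.
  CH(CH2OH): pendant –CH2OH on an sp³ backbone C → alcohol.
  CO: –C(=O)– with carbon on both sides → ketone.
  CH(CH2OCH3): pendant –CH2OCH3: C–O–C linkage → ether.
  CH(COOCH3): pendant –COOCH3: carbonyl C bonded to C and –OCH3 → ester.
  CH(COCH3): pendant –COCH3: carbonyl C bonded to two carbons → ketone.
  COOCH2CH3: –C(=O)OCH2CH3: carbonyl C bonded to C and to –OEt → ester.
Ketone appears at: CH(COCH3), CH(COCH3), CH(COCH3), CO, CH(COCH3) → 5.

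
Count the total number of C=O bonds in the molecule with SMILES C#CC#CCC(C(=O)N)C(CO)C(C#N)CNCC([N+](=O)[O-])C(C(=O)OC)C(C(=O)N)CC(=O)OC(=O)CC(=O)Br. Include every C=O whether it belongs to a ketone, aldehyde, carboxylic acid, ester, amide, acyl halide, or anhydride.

6

CH(CONH2): amide, 1 C=O (running total 1).
CH(COOCH3): ester, 1 C=O (running total 2).
CH(CONH2): amide, 1 C=O (running total 3).
CH2CO-O-COCH2: anhydride, 2 C=O (running total 5).
COBr: acyl halide, 1 C=O (running total 6).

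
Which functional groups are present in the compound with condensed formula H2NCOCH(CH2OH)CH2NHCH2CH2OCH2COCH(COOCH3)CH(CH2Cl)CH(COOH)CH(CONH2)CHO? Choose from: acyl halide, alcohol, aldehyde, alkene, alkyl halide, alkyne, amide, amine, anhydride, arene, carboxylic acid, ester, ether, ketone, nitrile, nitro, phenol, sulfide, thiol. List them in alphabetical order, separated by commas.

alcohol, aldehyde, alkyl halide, amide, amine, carboxylic acid, ester, ether, ketone

Reading the structure from left to right:
  H2NCO: –C(=O)NH2: carbonyl C bonded to C and to N → amide (the N is not a separate amine).
  CH(CH2OH): pendant –CH2OH on an sp³ backbone C → alcohol.
  CH2NHCH2: C–N–C with sp³ carbons and no adjacent C=O → amine (secondary).
  CH2OCH2: C–O–C with sp³ carbons on both sides and no adjacent C=O → ether.
  CO: –C(=O)– with carbon on both sides → ketone.
  CH(COOCH3): pendant –COOCH3: carbonyl C bonded to C and –OCH3 → ester.
  CH(CH2Cl): pendant –CH2X: halogen on sp³ carbon → alkyl halide.
  CH(COOH): pendant –COOH: carbonyl C bonded to C and –OH → carboxylic acid.
  CH(CONH2): pendant –CONH2: carbonyl C bonded to C and N → amide.
  CHO: terminal –CHO: carbonyl C bonded to H and C → aldehyde.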